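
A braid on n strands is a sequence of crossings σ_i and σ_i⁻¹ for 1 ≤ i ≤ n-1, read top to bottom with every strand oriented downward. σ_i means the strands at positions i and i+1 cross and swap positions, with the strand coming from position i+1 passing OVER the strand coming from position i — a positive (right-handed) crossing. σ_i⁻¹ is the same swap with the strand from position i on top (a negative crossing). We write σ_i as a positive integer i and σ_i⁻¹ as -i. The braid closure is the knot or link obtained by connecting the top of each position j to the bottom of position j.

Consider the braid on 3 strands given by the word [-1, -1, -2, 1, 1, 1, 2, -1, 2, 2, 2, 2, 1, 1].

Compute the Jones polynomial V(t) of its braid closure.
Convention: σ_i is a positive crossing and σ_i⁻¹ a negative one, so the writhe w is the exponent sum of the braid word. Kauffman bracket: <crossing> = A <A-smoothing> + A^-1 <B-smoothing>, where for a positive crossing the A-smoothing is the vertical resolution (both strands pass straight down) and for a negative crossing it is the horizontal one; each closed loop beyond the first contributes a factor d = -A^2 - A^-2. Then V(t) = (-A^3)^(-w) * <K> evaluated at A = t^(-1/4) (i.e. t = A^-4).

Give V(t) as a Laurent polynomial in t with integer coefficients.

-t^9 + 2*t^8 - 3*t^7 + 3*t^6 - 3*t^5 + 3*t^4 - t^3 + t^2

Derivation:
The presented braid s1^-1 s1^-1 s2^-1 s1 s1 s1 s2 s1^-1 s2 s2 s2 s2 s1 s1 on 3 strands reduces by inverse Markov moves (closure unchanged at each step):
  Deconjugate: the word is γ·β·γ⁻¹ with γ = s1^-1 (prefix) and γ⁻¹ = s1 (suffix); strip both.
  Deconjugate: the word is γ·β·γ⁻¹ with γ = s1^-1 s2^-1 (prefix) and γ⁻¹ = s2 s1 (suffix); strip both.
Reduced to β = s1 s1 s1 s2 s1^-1 s2 s2 s2 on 3 strands, 8 crossings.
Compute on β:
Braid: s1 s1 s1 s2 s1^-1 s2 s2 s2 on 3 strands, 8 crossings.
Writhe w = (#positive) - (#negative) = 7 - 1 = 6.
State-sum expansion of <K>. There are 2^8 = 256 states.
Each crossing splits two ways (0=vertical, 1=horizontal). The state's weight is A^(#A-smoothings - #B-smoothings) * d^(loops - 1).
Tabulate the states by total A-exponent and number of loops L (A-exp: L × count):
  A^8: L=2 ×1
  A^6: L=1 ×4, L=3 ×4
  A^4: L=2 ×25, L=4 ×3
  A^2: L=1 ×21, L=3 ×34, L=5 ×1
  A^0: L=2 ×48, L=4 ×22
  A^-2: L=3 ×49, L=5 ×7
  A^-4: L=4 ×27, L=6 ×1
  A^-6: L=5 ×8
  A^-8: L=6 ×1
Each group contributes A^e * Σ count * d^(L-1):
Powers of d = -A^2 - A^-2: d^2 = A^4 + 2 + A^-4; d^3 = -A^6 - 3*A^2 - 3*A^-2 - A^-6; d^4 = A^8 + 4*A^4 + 6 + 4*A^-4 + A^-8; d^5 = -A^10 - 5*A^6 - 10*A^2 - 10*A^-2 - 5*A^-6 - A^-10.
  A^8 * (d) = -A^10 - A^6
  A^6 * (4 + 4*d^2) = 4*A^10 + 12*A^6 + 4*A^2
  A^4 * (25*d + 3*d^3) = -3*A^10 - 34*A^6 - 34*A^2 - 3*A^-2
  A^2 * (21 + 34*d^2 + d^4) = A^10 + 38*A^6 + 95*A^2 + 38*A^-2 + A^-6
  A^0 * (48*d + 22*d^3) = -22*A^6 - 114*A^2 - 114*A^-2 - 22*A^-6
  A^-2 * (49*d^2 + 7*d^4) = 7*A^6 + 77*A^2 + 140*A^-2 + 77*A^-6 + 7*A^-10
  A^-4 * (27*d^3 + d^5) = -A^6 - 32*A^2 - 91*A^-2 - 91*A^-6 - 32*A^-10 - A^-14
  A^-6 * (8*d^4) = 8*A^2 + 32*A^-2 + 48*A^-6 + 32*A^-10 + 8*A^-14
  A^-8 * (d^5) = -A^2 - 5*A^-2 - 10*A^-6 - 10*A^-10 - 5*A^-14 - A^-18
Summing the groups: <K> = A^10 - A^6 + 3*A^2 - 3*A^-2 + 3*A^-6 - 3*A^-10 + 2*A^-14 - A^-18
Normalise by the writhe: (-A^3)^(-w) = (-A^3)^(-6) = A^-18, so f(A) = A^-18 * <K> = A^-8 - A^-12 + 3*A^-16 - 3*A^-20 + 3*A^-24 - 3*A^-28 + 2*A^-32 - A^-36.
Substitute A = t^(-1/4), i.e. A^e → t^(-e/4): V(t) = -t^9 + 2*t^8 - 3*t^7 + 3*t^6 - 3*t^5 + 3*t^4 - t^3 + t^2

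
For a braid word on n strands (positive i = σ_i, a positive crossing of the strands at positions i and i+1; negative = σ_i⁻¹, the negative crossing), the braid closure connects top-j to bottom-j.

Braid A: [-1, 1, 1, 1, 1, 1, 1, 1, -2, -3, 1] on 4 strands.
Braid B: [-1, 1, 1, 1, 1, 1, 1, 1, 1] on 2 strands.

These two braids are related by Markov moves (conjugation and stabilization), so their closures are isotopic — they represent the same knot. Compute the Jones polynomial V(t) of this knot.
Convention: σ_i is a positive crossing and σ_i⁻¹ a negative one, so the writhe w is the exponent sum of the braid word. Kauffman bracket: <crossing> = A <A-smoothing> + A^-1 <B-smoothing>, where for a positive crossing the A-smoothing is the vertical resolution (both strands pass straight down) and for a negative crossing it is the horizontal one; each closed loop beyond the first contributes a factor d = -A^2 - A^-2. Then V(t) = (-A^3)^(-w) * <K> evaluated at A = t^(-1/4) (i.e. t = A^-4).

-t^10 + t^9 - t^8 + t^7 - t^6 + t^5 + t^3

Derivation:
Markov-equivalent braids have isotopic closures, hence identical knot invariants. Strip the Markov moves from each word to reach a common short braid β, then compute V(t) once on β.
Braid A: s1^-1 s1 s1 s1 s1 s1 s1 s1 s2^-1 s3^-1 s1 on 4 strands reduces by inverse Markov moves (closure unchanged at each step):
  Deconjugate: the word is γ·β·γ⁻¹ with γ = s1^-1 (prefix) and γ⁻¹ = s1 (suffix); strip both.
  Destabilize: the word has the form β·s3^-1 where s3^-1 occurs only as the final letter (β ∈ B_3); drop it and the last strand → 3 strands.
  Destabilize: the word has the form β·s2^-1 where s2^-1 occurs only as the final letter (β ∈ B_2); drop it and the last strand → 2 strands.
Reduced to β = s1 s1 s1 s1 s1 s1 s1 on 2 strands, 7 crossings.
Braid B: s1^-1 s1 s1 s1 s1 s1 s1 s1 s1 on 2 strands reduces by inverse Markov moves (closure unchanged at each step):
  Deconjugate: the word is γ·β·γ⁻¹ with γ = s1^-1 (prefix) and γ⁻¹ = s1 (suffix); strip both.
Reduced to β = s1 s1 s1 s1 s1 s1 s1 on 2 strands, 7 crossings.
Both give the same β = s1 s1 s1 s1 s1 s1 s1 on 2 strands, so one state sum suffices:
Braid: s1 s1 s1 s1 s1 s1 s1 on 2 strands, 7 crossings.
Writhe w = (#positive) - (#negative) = 7 - 0 = 7.
Enumerate smoothing states for the bracket polynomial. There are 2^7 = 128 states.
Each crossing splits two ways (0=vertical, 1=horizontal). The state's weight is A^(#A-smoothings - #B-smoothings) * d^(loops - 1).
Tabulate the states by total A-exponent and number of loops L (A-exp: L × count):
  A^7: L=2 ×1
  A^5: L=1 ×7
  A^3: L=2 ×21
  A^1: L=3 ×35
  A^-1: L=4 ×35
  A^-3: L=5 ×21
  A^-5: L=6 ×7
  A^-7: L=7 ×1
Each group contributes A^e * Σ count * d^(L-1):
Powers of d = -A^2 - A^-2: d^2 = A^4 + 2 + A^-4; d^3 = -A^6 - 3*A^2 - 3*A^-2 - A^-6; d^4 = A^8 + 4*A^4 + 6 + 4*A^-4 + A^-8; d^5 = -A^10 - 5*A^6 - 10*A^2 - 10*A^-2 - 5*A^-6 - A^-10; d^6 = A^12 + 6*A^8 + 15*A^4 + 20 + 15*A^-4 + 6*A^-8 + A^-12.
  A^7 * (d) = -A^9 - A^5
  A^5 * (7) = 7*A^5
  A^3 * (21*d) = -21*A^5 - 21*A
  A^1 * (35*d^2) = 35*A^5 + 70*A + 35*A^-3
  A^-1 * (35*d^3) = -35*A^5 - 105*A - 105*A^-3 - 35*A^-7
  A^-3 * (21*d^4) = 21*A^5 + 84*A + 126*A^-3 + 84*A^-7 + 21*A^-11
  A^-5 * (7*d^5) = -7*A^5 - 35*A - 70*A^-3 - 70*A^-7 - 35*A^-11 - 7*A^-15
  A^-7 * (d^6) = A^5 + 6*A + 15*A^-3 + 20*A^-7 + 15*A^-11 + 6*A^-15 + A^-19
Summing the groups: <K> = -A^9 - A + A^-3 - A^-7 + A^-11 - A^-15 + A^-19
Normalise by the writhe: (-A^3)^(-w) = (-A^3)^(-7) = -A^-21, so f(A) = -A^-21 * <K> = A^-12 + A^-20 - A^-24 + A^-28 - A^-32 + A^-36 - A^-40.
Substitute A = t^(-1/4), i.e. A^e → t^(-e/4): V(t) = -t^10 + t^9 - t^8 + t^7 - t^6 + t^5 + t^3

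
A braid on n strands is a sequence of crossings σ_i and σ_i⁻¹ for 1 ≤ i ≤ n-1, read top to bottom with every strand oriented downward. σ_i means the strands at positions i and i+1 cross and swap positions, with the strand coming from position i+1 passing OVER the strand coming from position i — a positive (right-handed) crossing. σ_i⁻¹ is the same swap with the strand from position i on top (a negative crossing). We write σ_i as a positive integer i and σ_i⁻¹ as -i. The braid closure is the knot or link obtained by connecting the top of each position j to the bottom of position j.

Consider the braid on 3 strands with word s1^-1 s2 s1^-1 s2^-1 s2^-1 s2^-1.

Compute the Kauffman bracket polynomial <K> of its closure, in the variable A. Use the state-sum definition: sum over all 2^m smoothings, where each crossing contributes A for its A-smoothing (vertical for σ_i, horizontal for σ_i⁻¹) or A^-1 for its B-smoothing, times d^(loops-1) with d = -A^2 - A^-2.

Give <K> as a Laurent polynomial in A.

Braid: s1^-1 s2 s1^-1 s2^-1 s2^-1 s2^-1 on 3 strands, 6 crossings.
Writhe w = (#positive) - (#negative) = 1 - 5 = -4.
State-sum expansion of <K>. There are 2^6 = 64 states.
For each crossing: s=0 is the vertical smoothing, s=1 horizontal. Crossing k contributes A^(sign_k * (1 - 2*s_k)); loop factor d = -A^2 - A^-2.
Tabulate the states by total A-exponent and number of loops L (A-exp: L × count):
  A^6: L=4 ×1
  A^4: L=3 ×6
  A^2: L=2 ×12, L=4 ×3
  A^0: L=1 ×9, L=3 ×10, L=5 ×1
  A^-2: L=2 ×12, L=4 ×3
  A^-4: L=1 ×2, L=3 ×4
  A^-6: L=2 ×1
Each group contributes A^e * Σ count * d^(L-1):
Powers of d = -A^2 - A^-2: d^2 = A^4 + 2 + A^-4; d^3 = -A^6 - 3*A^2 - 3*A^-2 - A^-6; d^4 = A^8 + 4*A^4 + 6 + 4*A^-4 + A^-8.
  A^6 * (d^3) = -A^12 - 3*A^8 - 3*A^4 - 1
  A^4 * (6*d^2) = 6*A^8 + 12*A^4 + 6
  A^2 * (12*d + 3*d^3) = -3*A^8 - 21*A^4 - 21 - 3*A^-4
  A^0 * (9 + 10*d^2 + d^4) = A^8 + 14*A^4 + 35 + 14*A^-4 + A^-8
  A^-2 * (12*d + 3*d^3) = -3*A^4 - 21 - 21*A^-4 - 3*A^-8
  A^-4 * (2 + 4*d^2) = 4 + 10*A^-4 + 4*A^-8
  A^-6 * (d) = -A^-4 - A^-8
Summing the groups: <K> = -A^12 + A^8 - A^4 + 2 - A^-4 + A^-8

Answer: -A^12 + A^8 - A^4 + 2 - A^-4 + A^-8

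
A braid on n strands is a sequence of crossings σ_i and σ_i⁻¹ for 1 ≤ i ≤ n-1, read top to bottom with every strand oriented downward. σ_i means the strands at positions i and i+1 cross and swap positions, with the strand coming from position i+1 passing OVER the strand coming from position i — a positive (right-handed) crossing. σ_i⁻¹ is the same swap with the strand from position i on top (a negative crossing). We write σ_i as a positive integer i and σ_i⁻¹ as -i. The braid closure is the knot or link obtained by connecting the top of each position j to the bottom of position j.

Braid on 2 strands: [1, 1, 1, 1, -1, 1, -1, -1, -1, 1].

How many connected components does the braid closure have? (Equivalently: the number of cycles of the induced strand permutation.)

Track the strand permutation on 2 strands, starting from identity.
  step 1: s1 swaps positions 1,2 -> [2 1]
  step 2: s1 swaps positions 1,2 -> [1 2]
  step 3: s1 swaps positions 1,2 -> [2 1]
  step 4: s1 swaps positions 1,2 -> [1 2]
  step 5: s1^-1 swaps positions 1,2 -> [2 1]
  step 6: s1 swaps positions 1,2 -> [1 2]
  step 7: s1^-1 swaps positions 1,2 -> [2 1]
  step 8: s1^-1 swaps positions 1,2 -> [1 2]
  step 9: s1^-1 swaps positions 1,2 -> [2 1]
  step 10: s1 swaps positions 1,2 -> [1 2]
Final permutation (position -> original strand): [1 2]
Closure components = cycle count of this permutation = 2.

Answer: 2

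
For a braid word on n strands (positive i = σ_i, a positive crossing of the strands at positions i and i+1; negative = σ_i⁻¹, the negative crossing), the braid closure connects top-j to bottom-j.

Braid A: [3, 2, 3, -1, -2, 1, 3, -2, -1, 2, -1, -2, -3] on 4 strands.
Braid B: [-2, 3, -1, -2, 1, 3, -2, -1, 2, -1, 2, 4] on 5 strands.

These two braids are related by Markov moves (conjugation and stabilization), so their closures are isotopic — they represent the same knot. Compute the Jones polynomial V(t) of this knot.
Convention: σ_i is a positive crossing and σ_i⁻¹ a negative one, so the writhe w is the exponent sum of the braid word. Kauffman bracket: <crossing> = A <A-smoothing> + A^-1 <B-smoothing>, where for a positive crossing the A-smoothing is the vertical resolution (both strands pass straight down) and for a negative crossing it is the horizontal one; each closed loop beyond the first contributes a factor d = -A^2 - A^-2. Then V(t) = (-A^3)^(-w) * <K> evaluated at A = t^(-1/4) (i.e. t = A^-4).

t^2 - 2*t + 3 - 3*t^-1 + 3*t^-2 - 2*t^-3 + 2*t^-4 - t^-5

Derivation:
Markov-equivalent braids have isotopic closures, hence identical knot invariants. Strip the Markov moves from each word to reach a common short braid β, then compute V(t) once on β.
Braid A: s3 s2 s3 s1^-1 s2^-1 s1 s3 s2^-1 s1^-1 s2 s1^-1 s2^-1 s3^-1 on 4 strands reduces by inverse Markov moves (closure unchanged at each step):
  Deconjugate: the word is γ·β·γ⁻¹ with γ = s3 s2 (prefix) and γ⁻¹ = s2^-1 s3^-1 (suffix); strip both.
Reduced to β = s3 s1^-1 s2^-1 s1 s3 s2^-1 s1^-1 s2 s1^-1 on 4 strands, 9 crossings.
Braid B: s2^-1 s3 s1^-1 s2^-1 s1 s3 s2^-1 s1^-1 s2 s1^-1 s2 s4 on 5 strands reduces by inverse Markov moves (closure unchanged at each step):
  Destabilize: the word has the form β·s4 where s4 occurs only as the final letter (β ∈ B_4); drop it and the last strand → 4 strands.
  Deconjugate: the word is γ·β·γ⁻¹ with γ = s2^-1 (prefix) and γ⁻¹ = s2 (suffix); strip both.
Reduced to β = s3 s1^-1 s2^-1 s1 s3 s2^-1 s1^-1 s2 s1^-1 on 4 strands, 9 crossings.
Both give the same β = s3 s1^-1 s2^-1 s1 s3 s2^-1 s1^-1 s2 s1^-1 on 4 strands, so one state sum suffices:
Braid: s3 s1^-1 s2^-1 s1 s3 s2^-1 s1^-1 s2 s1^-1 on 4 strands, 9 crossings.
Writhe w = (#positive) - (#negative) = 4 - 5 = -1.
Enumerate smoothing states for the bracket polynomial. There are 2^9 = 512 states.
Smooth each crossing (0=||, 1=⌣⌢); contribution A^(Σ sign_k(1-2s_k)) * d^(L-1).
Tabulate the states by total A-exponent and number of loops L (A-exp: L × count):
  A^9: L=5 ×1
  A^7: L=4 ×9
  A^5: L=3 ×32, L=5 ×4
  A^3: L=2 ×53, L=4 ×30, L=6 ×1
  A^1: L=1 ×35, L=3 ×80, L=5 ×11
  A^-1: L=2 ×86, L=4 ×39, L=6 ×1
  A^-3: L=1 ×21, L=3 ×58, L=5 ×5
  A^-5: L=2 ×26, L=4 ×10
  A^-7: L=1 ×3, L=3 ×6
  A^-9: L=2 ×1
Each group contributes A^e * Σ count * d^(L-1):
Powers of d = -A^2 - A^-2: d^2 = A^4 + 2 + A^-4; d^3 = -A^6 - 3*A^2 - 3*A^-2 - A^-6; d^4 = A^8 + 4*A^4 + 6 + 4*A^-4 + A^-8; d^5 = -A^10 - 5*A^6 - 10*A^2 - 10*A^-2 - 5*A^-6 - A^-10.
  A^9 * (d^4) = A^17 + 4*A^13 + 6*A^9 + 4*A^5 + A
  A^7 * (9*d^3) = -9*A^13 - 27*A^9 - 27*A^5 - 9*A
  A^5 * (32*d^2 + 4*d^4) = 4*A^13 + 48*A^9 + 88*A^5 + 48*A + 4*A^-3
  A^3 * (53*d + 30*d^3 + d^5) = -A^13 - 35*A^9 - 153*A^5 - 153*A - 35*A^-3 - A^-7
  A^1 * (35 + 80*d^2 + 11*d^4) = 11*A^9 + 124*A^5 + 261*A + 124*A^-3 + 11*A^-7
  A^-1 * (86*d + 39*d^3 + d^5) = -A^9 - 44*A^5 - 213*A - 213*A^-3 - 44*A^-7 - A^-11
  A^-3 * (21 + 58*d^2 + 5*d^4) = 5*A^5 + 78*A + 167*A^-3 + 78*A^-7 + 5*A^-11
  A^-5 * (26*d + 10*d^3) = -10*A - 56*A^-3 - 56*A^-7 - 10*A^-11
  A^-7 * (3 + 6*d^2) = 6*A^-3 + 15*A^-7 + 6*A^-11
  A^-9 * (d) = -A^-7 - A^-11
Summing the groups: <K> = A^17 - 2*A^13 + 2*A^9 - 3*A^5 + 3*A - 3*A^-3 + 2*A^-7 - A^-11
Normalise by the writhe: (-A^3)^(-w) = (-A^3)^(1) = -A^3, so f(A) = -A^3 * <K> = -A^20 + 2*A^16 - 2*A^12 + 3*A^8 - 3*A^4 + 3 - 2*A^-4 + A^-8.
Substitute A = t^(-1/4), i.e. A^e → t^(-e/4): V(t) = t^2 - 2*t + 3 - 3*t^-1 + 3*t^-2 - 2*t^-3 + 2*t^-4 - t^-5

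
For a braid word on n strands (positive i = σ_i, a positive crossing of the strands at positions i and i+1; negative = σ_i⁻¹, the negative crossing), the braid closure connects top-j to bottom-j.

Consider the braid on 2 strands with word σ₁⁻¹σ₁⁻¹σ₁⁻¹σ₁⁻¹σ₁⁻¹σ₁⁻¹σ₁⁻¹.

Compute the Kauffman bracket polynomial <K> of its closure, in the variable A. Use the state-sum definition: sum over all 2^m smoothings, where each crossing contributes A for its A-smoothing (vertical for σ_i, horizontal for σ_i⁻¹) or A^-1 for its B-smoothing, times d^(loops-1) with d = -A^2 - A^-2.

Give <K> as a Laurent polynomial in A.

A^19 - A^15 + A^11 - A^7 + A^3 - A^-1 - A^-9

Derivation:
Braid: s1^-1 s1^-1 s1^-1 s1^-1 s1^-1 s1^-1 s1^-1 on 2 strands, 7 crossings.
Writhe w = (#positive) - (#negative) = 0 - 7 = -7.
State-sum expansion of <K>. There are 2^7 = 128 states.
Each crossing splits two ways (0=vertical, 1=horizontal). The state's weight is A^(#A-smoothings - #B-smoothings) * d^(loops - 1).
Tabulate the states by total A-exponent and number of loops L (A-exp: L × count):
  A^7: L=7 ×1
  A^5: L=6 ×7
  A^3: L=5 ×21
  A^1: L=4 ×35
  A^-1: L=3 ×35
  A^-3: L=2 ×21
  A^-5: L=1 ×7
  A^-7: L=2 ×1
Each group contributes A^e * Σ count * d^(L-1):
Powers of d = -A^2 - A^-2: d^2 = A^4 + 2 + A^-4; d^3 = -A^6 - 3*A^2 - 3*A^-2 - A^-6; d^4 = A^8 + 4*A^4 + 6 + 4*A^-4 + A^-8; d^5 = -A^10 - 5*A^6 - 10*A^2 - 10*A^-2 - 5*A^-6 - A^-10; d^6 = A^12 + 6*A^8 + 15*A^4 + 20 + 15*A^-4 + 6*A^-8 + A^-12.
  A^7 * (d^6) = A^19 + 6*A^15 + 15*A^11 + 20*A^7 + 15*A^3 + 6*A^-1 + A^-5
  A^5 * (7*d^5) = -7*A^15 - 35*A^11 - 70*A^7 - 70*A^3 - 35*A^-1 - 7*A^-5
  A^3 * (21*d^4) = 21*A^11 + 84*A^7 + 126*A^3 + 84*A^-1 + 21*A^-5
  A^1 * (35*d^3) = -35*A^7 - 105*A^3 - 105*A^-1 - 35*A^-5
  A^-1 * (35*d^2) = 35*A^3 + 70*A^-1 + 35*A^-5
  A^-3 * (21*d) = -21*A^-1 - 21*A^-5
  A^-5 * (7) = 7*A^-5
  A^-7 * (d) = -A^-5 - A^-9
Summing the groups: <K> = A^19 - A^15 + A^11 - A^7 + A^3 - A^-1 - A^-9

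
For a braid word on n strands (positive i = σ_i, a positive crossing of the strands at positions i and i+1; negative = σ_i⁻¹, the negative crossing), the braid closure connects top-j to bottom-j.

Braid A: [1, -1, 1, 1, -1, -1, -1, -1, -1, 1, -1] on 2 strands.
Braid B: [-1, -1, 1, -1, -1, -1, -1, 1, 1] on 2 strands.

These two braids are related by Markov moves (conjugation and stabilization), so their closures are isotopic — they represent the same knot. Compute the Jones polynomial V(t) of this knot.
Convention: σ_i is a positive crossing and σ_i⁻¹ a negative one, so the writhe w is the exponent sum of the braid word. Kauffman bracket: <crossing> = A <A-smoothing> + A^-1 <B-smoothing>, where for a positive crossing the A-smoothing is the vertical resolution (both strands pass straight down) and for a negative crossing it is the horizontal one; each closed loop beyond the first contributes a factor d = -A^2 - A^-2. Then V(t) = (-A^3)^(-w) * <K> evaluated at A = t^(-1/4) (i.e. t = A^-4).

t^-1 + t^-3 - t^-4

Derivation:
Markov-equivalent braids have isotopic closures, hence identical knot invariants. Strip the Markov moves from each word to reach a common short braid β, then compute V(t) once on β.
Braid A: s1 s1^-1 s1 s1 s1^-1 s1^-1 s1^-1 s1^-1 s1^-1 s1 s1^-1 on 2 strands reduces by inverse Markov moves (closure unchanged at each step):
  Deconjugate: the word is γ·β·γ⁻¹ with γ = s1 (prefix) and γ⁻¹ = s1^-1 (suffix); strip both.
  Deconjugate: the word is γ·β·γ⁻¹ with γ = s1^-1 s1 (prefix) and γ⁻¹ = s1^-1 s1 (suffix); strip both.
Reduced to β = s1 s1^-1 s1^-1 s1^-1 s1^-1 on 2 strands, 5 crossings.
Braid B: s1^-1 s1^-1 s1 s1^-1 s1^-1 s1^-1 s1^-1 s1 s1 on 2 strands reduces by inverse Markov moves (closure unchanged at each step):
  Deconjugate: the word is γ·β·γ⁻¹ with γ = s1^-1 s1^-1 (prefix) and γ⁻¹ = s1 s1 (suffix); strip both.
Reduced to β = s1 s1^-1 s1^-1 s1^-1 s1^-1 on 2 strands, 5 crossings.
Both give the same β = s1 s1^-1 s1^-1 s1^-1 s1^-1 on 2 strands, so one state sum suffices:
First cancel adjacent σ_i σ_i⁻¹ pairs (Reidemeister II — same braid, same closure): s1 s1^-1 s1^-1 s1^-1 s1^-1 → s1^-1 s1^-1 s1^-1.
Braid: s1^-1 s1^-1 s1^-1 on 2 strands, 3 crossings.
Writhe w = (#positive) - (#negative) = 0 - 3 = -3.
Computing the Kauffman bracket via state sum. There are 2^3 = 8 states.
Each crossing splits two ways (0=vertical, 1=horizontal). The state's weight is A^(#A-smoothings - #B-smoothings) * d^(loops - 1).
  state 000: A-exp=-3, loops=2, term = A^-3 * d^1
  state 001: A-exp=-1, loops=1, term = A^-1 * d^0
  state 010: A-exp=-1, loops=1, term = A^-1 * d^0
  state 011: A-exp=+1, loops=2, term = A^1 * d^1
  state 100: A-exp=-1, loops=1, term = A^-1 * d^0
  state 101: A-exp=+1, loops=2, term = A^1 * d^1
  state 110: A-exp=+1, loops=2, term = A^1 * d^1
  state 111: A-exp=+3, loops=3, term = A^3 * d^2
Collect the terms by A-exponent (count of states per loop number):
Powers of d = -A^2 - A^-2: d^2 = A^4 + 2 + A^-4.
  A^3 * (d^2) = A^7 + 2*A^3 + A^-1
  A^1 * (3*d) = -3*A^3 - 3*A^-1
  A^-1 * (3) = 3*A^-1
  A^-3 * (d) = -A^-1 - A^-5
Summing the groups: <K> = A^7 - A^3 - A^-5
Normalise by the writhe: (-A^3)^(-w) = (-A^3)^(3) = -A^9, so f(A) = -A^9 * <K> = -A^16 + A^12 + A^4.
Substitute A = t^(-1/4), i.e. A^e → t^(-e/4): V(t) = t^-1 + t^-3 - t^-4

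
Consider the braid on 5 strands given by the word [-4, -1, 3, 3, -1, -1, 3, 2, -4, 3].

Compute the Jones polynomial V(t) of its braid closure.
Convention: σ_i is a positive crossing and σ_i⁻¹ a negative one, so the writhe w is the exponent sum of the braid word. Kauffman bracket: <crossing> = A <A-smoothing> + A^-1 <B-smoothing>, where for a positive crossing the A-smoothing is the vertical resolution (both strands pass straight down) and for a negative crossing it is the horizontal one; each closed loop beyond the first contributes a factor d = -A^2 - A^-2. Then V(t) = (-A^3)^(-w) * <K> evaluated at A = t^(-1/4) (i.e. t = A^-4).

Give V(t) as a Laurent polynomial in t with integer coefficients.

t^4 - 2*t^3 + 3*t^2 - 5*t + 6 - 5*t^-1 + 5*t^-2 - 3*t^-3 + 2*t^-4 - t^-5

Derivation:
Braid: s4^-1 s1^-1 s3 s3 s1^-1 s1^-1 s3 s2 s4^-1 s3 on 5 strands, 10 crossings.
Writhe w = (#positive) - (#negative) = 5 - 5 = 0.
Computing the Kauffman bracket via state sum. There are 2^10 = 1024 states.
Each crossing splits two ways (0=vertical, 1=horizontal). The state's weight is A^(#A-smoothings - #B-smoothings) * d^(loops - 1).
Tabulate the states by total A-exponent and number of loops L (A-exp: L × count):
  A^10: L=6 ×1
  A^8: L=5 ×10
  A^6: L=4 ×41, L=6 ×4
  A^4: L=3 ×83, L=5 ×36, L=7 ×1
  A^2: L=2 ×84, L=4 ×107, L=6 ×19
  A^0: L=1 ×33, L=3 ×143, L=5 ×70, L=7 ×6
  A^-2: L=2 ×68, L=4 ×116, L=6 ×25, L=8 ×1
  A^-4: L=3 ×64, L=5 ×52, L=7 ×4
  A^-6: L=4 ×33, L=6 ×12
  A^-8: L=5 ×9, L=7 ×1
  A^-10: L=6 ×1
Each group contributes A^e * Σ count * d^(L-1):
Powers of d = -A^2 - A^-2: d^2 = A^4 + 2 + A^-4; d^3 = -A^6 - 3*A^2 - 3*A^-2 - A^-6; d^4 = A^8 + 4*A^4 + 6 + 4*A^-4 + A^-8; d^5 = -A^10 - 5*A^6 - 10*A^2 - 10*A^-2 - 5*A^-6 - A^-10; d^6 = A^12 + 6*A^8 + 15*A^4 + 20 + 15*A^-4 + 6*A^-8 + A^-12; d^7 = -A^14 - 7*A^10 - 21*A^6 - 35*A^2 - 35*A^-2 - 21*A^-6 - 7*A^-10 - A^-14.
  A^10 * (d^5) = -A^20 - 5*A^16 - 10*A^12 - 10*A^8 - 5*A^4 - 1
  A^8 * (10*d^4) = 10*A^16 + 40*A^12 + 60*A^8 + 40*A^4 + 10
  A^6 * (41*d^3 + 4*d^5) = -4*A^16 - 61*A^12 - 163*A^8 - 163*A^4 - 61 - 4*A^-4
  A^4 * (83*d^2 + 36*d^4 + d^6) = A^16 + 42*A^12 + 242*A^8 + 402*A^4 + 242 + 42*A^-4 + A^-8
  A^2 * (84*d + 107*d^3 + 19*d^5) = -19*A^12 - 202*A^8 - 595*A^4 - 595 - 202*A^-4 - 19*A^-8
  A^0 * (33 + 143*d^2 + 70*d^4 + 6*d^6) = 6*A^12 + 106*A^8 + 513*A^4 + 859 + 513*A^-4 + 106*A^-8 + 6*A^-12
  A^-2 * (68*d + 116*d^3 + 25*d^5 + d^7) = -A^12 - 32*A^8 - 262*A^4 - 701 - 701*A^-4 - 262*A^-8 - 32*A^-12 - A^-16
  A^-4 * (64*d^2 + 52*d^4 + 4*d^6) = 4*A^8 + 76*A^4 + 332 + 520*A^-4 + 332*A^-8 + 76*A^-12 + 4*A^-16
  A^-6 * (33*d^3 + 12*d^5) = -12*A^4 - 93 - 219*A^-4 - 219*A^-8 - 93*A^-12 - 12*A^-16
  A^-8 * (9*d^4 + d^6) = A^4 + 15 + 51*A^-4 + 74*A^-8 + 51*A^-12 + 15*A^-16 + A^-20
  A^-10 * (d^5) = -1 - 5*A^-4 - 10*A^-8 - 10*A^-12 - 5*A^-16 - A^-20
Summing the groups: <K> = -A^20 + 2*A^16 - 3*A^12 + 5*A^8 - 5*A^4 + 6 - 5*A^-4 + 3*A^-8 - 2*A^-12 + A^-16
Normalise by the writhe: (-A^3)^(-w) = (-A^3)^(0) = 1, so f(A) = 1 * <K> = -A^20 + 2*A^16 - 3*A^12 + 5*A^8 - 5*A^4 + 6 - 5*A^-4 + 3*A^-8 - 2*A^-12 + A^-16.
Substitute A = t^(-1/4), i.e. A^e → t^(-e/4): V(t) = t^4 - 2*t^3 + 3*t^2 - 5*t + 6 - 5*t^-1 + 5*t^-2 - 3*t^-3 + 2*t^-4 - t^-5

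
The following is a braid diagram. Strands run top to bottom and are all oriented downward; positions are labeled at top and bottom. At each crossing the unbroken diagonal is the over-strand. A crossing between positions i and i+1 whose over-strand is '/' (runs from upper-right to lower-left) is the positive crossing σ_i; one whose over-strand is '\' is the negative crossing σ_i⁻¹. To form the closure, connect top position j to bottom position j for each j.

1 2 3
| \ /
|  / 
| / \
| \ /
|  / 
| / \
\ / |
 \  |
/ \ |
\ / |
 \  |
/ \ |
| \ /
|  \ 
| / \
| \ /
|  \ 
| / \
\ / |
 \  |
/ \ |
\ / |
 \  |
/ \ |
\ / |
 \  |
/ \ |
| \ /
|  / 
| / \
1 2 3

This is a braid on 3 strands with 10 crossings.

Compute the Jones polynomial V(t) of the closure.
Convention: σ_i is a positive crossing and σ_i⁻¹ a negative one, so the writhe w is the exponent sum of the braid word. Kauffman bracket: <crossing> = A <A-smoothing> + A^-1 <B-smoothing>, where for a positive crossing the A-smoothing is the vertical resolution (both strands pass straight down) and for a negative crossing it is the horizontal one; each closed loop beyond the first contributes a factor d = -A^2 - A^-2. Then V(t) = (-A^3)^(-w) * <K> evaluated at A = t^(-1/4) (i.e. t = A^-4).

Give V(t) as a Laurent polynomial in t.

Reading the diagram top to bottom ('/'-over between positions i,i+1 = s_i, '\'-over = s_i^-1): braid word = s2 s2 s1^-1 s1^-1 s2^-1 s2^-1 s1^-1 s1^-1 s1^-1 s2.
Braid: s2 s2 s1^-1 s1^-1 s2^-1 s2^-1 s1^-1 s1^-1 s1^-1 s2 on 3 strands, 10 crossings.
Writhe w = (#positive) - (#negative) = 3 - 7 = -4.
Computing the Kauffman bracket via state sum. There are 2^10 = 1024 states.
For each crossing: s=0 is the vertical smoothing, s=1 horizontal. Crossing k contributes A^(sign_k * (1 - 2*s_k)); loop factor d = -A^2 - A^-2.
Tabulate the states by total A-exponent and number of loops L (A-exp: L × count):
  A^10: L=6 ×1
  A^8: L=5 ×10
  A^6: L=4 ×41, L=6 ×4
  A^4: L=3 ×87, L=5 ×32, L=7 ×1
  A^2: L=2 ×97, L=4 ×100, L=6 ×13
  A^0: L=1 ×46, L=3 ×152, L=5 ×52, L=7 ×2
  A^-2: L=2 ×103, L=4 ×96, L=6 ×11
  A^-4: L=1 ×15, L=3 ×79, L=5 ×26
  A^-6: L=2 ×18, L=4 ×26, L=6 ×1
  A^-8: L=3 ×8, L=5 ×2
  A^-10: L=4 ×1
Each group contributes A^e * Σ count * d^(L-1):
Powers of d = -A^2 - A^-2: d^2 = A^4 + 2 + A^-4; d^3 = -A^6 - 3*A^2 - 3*A^-2 - A^-6; d^4 = A^8 + 4*A^4 + 6 + 4*A^-4 + A^-8; d^5 = -A^10 - 5*A^6 - 10*A^2 - 10*A^-2 - 5*A^-6 - A^-10; d^6 = A^12 + 6*A^8 + 15*A^4 + 20 + 15*A^-4 + 6*A^-8 + A^-12.
  A^10 * (d^5) = -A^20 - 5*A^16 - 10*A^12 - 10*A^8 - 5*A^4 - 1
  A^8 * (10*d^4) = 10*A^16 + 40*A^12 + 60*A^8 + 40*A^4 + 10
  A^6 * (41*d^3 + 4*d^5) = -4*A^16 - 61*A^12 - 163*A^8 - 163*A^4 - 61 - 4*A^-4
  A^4 * (87*d^2 + 32*d^4 + d^6) = A^16 + 38*A^12 + 230*A^8 + 386*A^4 + 230 + 38*A^-4 + A^-8
  A^2 * (97*d + 100*d^3 + 13*d^5) = -13*A^12 - 165*A^8 - 527*A^4 - 527 - 165*A^-4 - 13*A^-8
  A^0 * (46 + 152*d^2 + 52*d^4 + 2*d^6) = 2*A^12 + 64*A^8 + 390*A^4 + 702 + 390*A^-4 + 64*A^-8 + 2*A^-12
  A^-2 * (103*d + 96*d^3 + 11*d^5) = -11*A^8 - 151*A^4 - 501 - 501*A^-4 - 151*A^-8 - 11*A^-12
  A^-4 * (15 + 79*d^2 + 26*d^4) = 26*A^4 + 183 + 329*A^-4 + 183*A^-8 + 26*A^-12
  A^-6 * (18*d + 26*d^3 + d^5) = -A^4 - 31 - 106*A^-4 - 106*A^-8 - 31*A^-12 - A^-16
  A^-8 * (8*d^2 + 2*d^4) = 2 + 16*A^-4 + 28*A^-8 + 16*A^-12 + 2*A^-16
  A^-10 * (d^3) = -A^-4 - 3*A^-8 - 3*A^-12 - A^-16
Summing the groups: <K> = -A^20 + 2*A^16 - 4*A^12 + 5*A^8 - 5*A^4 + 6 - 4*A^-4 + 3*A^-8 - A^-12
Normalise by the writhe: (-A^3)^(-w) = (-A^3)^(4) = A^12, so f(A) = A^12 * <K> = -A^32 + 2*A^28 - 4*A^24 + 5*A^20 - 5*A^16 + 6*A^12 - 4*A^8 + 3*A^4 - 1.
Substitute A = t^(-1/4), i.e. A^e → t^(-e/4): V(t) = -1 + 3*t^-1 - 4*t^-2 + 6*t^-3 - 5*t^-4 + 5*t^-5 - 4*t^-6 + 2*t^-7 - t^-8

Answer: -1 + 3*t^-1 - 4*t^-2 + 6*t^-3 - 5*t^-4 + 5*t^-5 - 4*t^-6 + 2*t^-7 - t^-8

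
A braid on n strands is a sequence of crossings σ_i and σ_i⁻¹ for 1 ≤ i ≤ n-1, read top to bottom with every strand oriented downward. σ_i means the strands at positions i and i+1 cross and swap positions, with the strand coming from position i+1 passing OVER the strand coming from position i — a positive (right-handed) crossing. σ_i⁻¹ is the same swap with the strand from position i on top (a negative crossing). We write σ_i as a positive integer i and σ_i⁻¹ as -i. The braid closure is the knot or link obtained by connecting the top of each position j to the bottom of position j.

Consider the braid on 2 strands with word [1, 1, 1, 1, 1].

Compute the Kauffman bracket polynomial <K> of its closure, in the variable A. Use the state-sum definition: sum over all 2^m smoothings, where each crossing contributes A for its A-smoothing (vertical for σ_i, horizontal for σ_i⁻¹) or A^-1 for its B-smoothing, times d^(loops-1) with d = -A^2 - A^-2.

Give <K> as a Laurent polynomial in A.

Braid: s1 s1 s1 s1 s1 on 2 strands, 5 crossings.
Writhe w = (#positive) - (#negative) = 5 - 0 = 5.
State-sum expansion of <K>. There are 2^5 = 32 states.
Smooth each crossing (0=||, 1=⌣⌢); contribution A^(Σ sign_k(1-2s_k)) * d^(L-1).
  state 00000: A-exp=+5, loops=2, term = A^5 * d^1
  state 00001: A-exp=+3, loops=1, term = A^3 * d^0
  state 00010: A-exp=+3, loops=1, term = A^3 * d^0
  state 00011: A-exp=+1, loops=2, term = A^1 * d^1
  state 00100: A-exp=+3, loops=1, term = A^3 * d^0
  state 00101: A-exp=+1, loops=2, term = A^1 * d^1
  state 00110: A-exp=+1, loops=2, term = A^1 * d^1
  state 00111: A-exp=-1, loops=3, term = A^-1 * d^2
  state 01000: A-exp=+3, loops=1, term = A^3 * d^0
  state 01001: A-exp=+1, loops=2, term = A^1 * d^1
  state 01010: A-exp=+1, loops=2, term = A^1 * d^1
  state 01011: A-exp=-1, loops=3, term = A^-1 * d^2
  state 01100: A-exp=+1, loops=2, term = A^1 * d^1
  state 01101: A-exp=-1, loops=3, term = A^-1 * d^2
  state 01110: A-exp=-1, loops=3, term = A^-1 * d^2
  state 01111: A-exp=-3, loops=4, term = A^-3 * d^3
  state 10000: A-exp=+3, loops=1, term = A^3 * d^0
  state 10001: A-exp=+1, loops=2, term = A^1 * d^1
  state 10010: A-exp=+1, loops=2, term = A^1 * d^1
  state 10011: A-exp=-1, loops=3, term = A^-1 * d^2
  state 10100: A-exp=+1, loops=2, term = A^1 * d^1
  state 10101: A-exp=-1, loops=3, term = A^-1 * d^2
  state 10110: A-exp=-1, loops=3, term = A^-1 * d^2
  state 10111: A-exp=-3, loops=4, term = A^-3 * d^3
  state 11000: A-exp=+1, loops=2, term = A^1 * d^1
  state 11001: A-exp=-1, loops=3, term = A^-1 * d^2
  state 11010: A-exp=-1, loops=3, term = A^-1 * d^2
  state 11011: A-exp=-3, loops=4, term = A^-3 * d^3
  state 11100: A-exp=-1, loops=3, term = A^-1 * d^2
  state 11101: A-exp=-3, loops=4, term = A^-3 * d^3
  state 11110: A-exp=-3, loops=4, term = A^-3 * d^3
  state 11111: A-exp=-5, loops=5, term = A^-5 * d^4
Collect the terms by A-exponent (count of states per loop number):
Powers of d = -A^2 - A^-2: d^2 = A^4 + 2 + A^-4; d^3 = -A^6 - 3*A^2 - 3*A^-2 - A^-6; d^4 = A^8 + 4*A^4 + 6 + 4*A^-4 + A^-8.
  A^5 * (d) = -A^7 - A^3
  A^3 * (5) = 5*A^3
  A^1 * (10*d) = -10*A^3 - 10*A^-1
  A^-1 * (10*d^2) = 10*A^3 + 20*A^-1 + 10*A^-5
  A^-3 * (5*d^3) = -5*A^3 - 15*A^-1 - 15*A^-5 - 5*A^-9
  A^-5 * (d^4) = A^3 + 4*A^-1 + 6*A^-5 + 4*A^-9 + A^-13
Summing the groups: <K> = -A^7 - A^-1 + A^-5 - A^-9 + A^-13

Answer: -A^7 - A^-1 + A^-5 - A^-9 + A^-13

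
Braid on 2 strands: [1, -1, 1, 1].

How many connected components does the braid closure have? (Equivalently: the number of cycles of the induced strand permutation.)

Track the strand permutation on 2 strands, starting from identity.
  step 1: s1 swaps positions 1,2 -> [2 1]
  step 2: s1^-1 swaps positions 1,2 -> [1 2]
  step 3: s1 swaps positions 1,2 -> [2 1]
  step 4: s1 swaps positions 1,2 -> [1 2]
Final permutation (position -> original strand): [1 2]
Closure components = cycle count of this permutation = 2.

Answer: 2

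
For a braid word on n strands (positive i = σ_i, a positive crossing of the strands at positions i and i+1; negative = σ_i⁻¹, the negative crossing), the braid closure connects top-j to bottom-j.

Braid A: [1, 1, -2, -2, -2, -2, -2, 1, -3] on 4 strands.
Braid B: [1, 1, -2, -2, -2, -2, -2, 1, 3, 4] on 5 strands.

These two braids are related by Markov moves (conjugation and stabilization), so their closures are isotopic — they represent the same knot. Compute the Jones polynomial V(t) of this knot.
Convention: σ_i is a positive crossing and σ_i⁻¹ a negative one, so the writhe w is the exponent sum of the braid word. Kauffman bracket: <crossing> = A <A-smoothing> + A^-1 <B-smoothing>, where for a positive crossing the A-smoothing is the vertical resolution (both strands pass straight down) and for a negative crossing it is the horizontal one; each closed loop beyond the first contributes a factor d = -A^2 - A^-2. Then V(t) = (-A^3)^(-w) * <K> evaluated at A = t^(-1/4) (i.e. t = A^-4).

Markov-equivalent braids have isotopic closures, hence identical knot invariants. Strip the Markov moves from each word to reach a common short braid β, then compute V(t) once on β.
Braid A: s1 s1 s2^-1 s2^-1 s2^-1 s2^-1 s2^-1 s1 s3^-1 on 4 strands reduces by inverse Markov moves (closure unchanged at each step):
  Destabilize: the word has the form β·s3^-1 where s3^-1 occurs only as the final letter (β ∈ B_3); drop it and the last strand → 3 strands.
Reduced to β = s1 s1 s2^-1 s2^-1 s2^-1 s2^-1 s2^-1 s1 on 3 strands, 8 crossings.
Braid B: s1 s1 s2^-1 s2^-1 s2^-1 s2^-1 s2^-1 s1 s3 s4 on 5 strands reduces by inverse Markov moves (closure unchanged at each step):
  Destabilize: the word has the form β·s4 where s4 occurs only as the final letter (β ∈ B_4); drop it and the last strand → 4 strands.
  Destabilize: the word has the form β·s3 where s3 occurs only as the final letter (β ∈ B_3); drop it and the last strand → 3 strands.
Reduced to β = s1 s1 s2^-1 s2^-1 s2^-1 s2^-1 s2^-1 s1 on 3 strands, 8 crossings.
Both give the same β = s1 s1 s2^-1 s2^-1 s2^-1 s2^-1 s2^-1 s1 on 3 strands, so one state sum suffices:
Braid: s1 s1 s2^-1 s2^-1 s2^-1 s2^-1 s2^-1 s1 on 3 strands, 8 crossings.
Writhe w = (#positive) - (#negative) = 3 - 5 = -2.
State-sum expansion of <K>. There are 2^8 = 256 states.
For each crossing: s=0 is the vertical smoothing, s=1 horizontal. Crossing k contributes A^(sign_k * (1 - 2*s_k)); loop factor d = -A^2 - A^-2.
Tabulate the states by total A-exponent and number of loops L (A-exp: L × count):
  A^8: L=6 ×1
  A^6: L=5 ×8
  A^4: L=4 ×25, L=6 ×3
  A^2: L=3 ×40, L=5 ×15, L=7 ×1
  A^0: L=2 ×35, L=4 ×30, L=6 ×5
  A^-2: L=1 ×15, L=3 ×31, L=5 ×10
  A^-4: L=2 ×18, L=4 ×10
  A^-6: L=3 ×8
  A^-8: L=4 ×1
Each group contributes A^e * Σ count * d^(L-1):
Powers of d = -A^2 - A^-2: d^2 = A^4 + 2 + A^-4; d^3 = -A^6 - 3*A^2 - 3*A^-2 - A^-6; d^4 = A^8 + 4*A^4 + 6 + 4*A^-4 + A^-8; d^5 = -A^10 - 5*A^6 - 10*A^2 - 10*A^-2 - 5*A^-6 - A^-10; d^6 = A^12 + 6*A^8 + 15*A^4 + 20 + 15*A^-4 + 6*A^-8 + A^-12.
  A^8 * (d^5) = -A^18 - 5*A^14 - 10*A^10 - 10*A^6 - 5*A^2 - A^-2
  A^6 * (8*d^4) = 8*A^14 + 32*A^10 + 48*A^6 + 32*A^2 + 8*A^-2
  A^4 * (25*d^3 + 3*d^5) = -3*A^14 - 40*A^10 - 105*A^6 - 105*A^2 - 40*A^-2 - 3*A^-6
  A^2 * (40*d^2 + 15*d^4 + d^6) = A^14 + 21*A^10 + 115*A^6 + 190*A^2 + 115*A^-2 + 21*A^-6 + A^-10
  A^0 * (35*d + 30*d^3 + 5*d^5) = -5*A^10 - 55*A^6 - 175*A^2 - 175*A^-2 - 55*A^-6 - 5*A^-10
  A^-2 * (15 + 31*d^2 + 10*d^4) = 10*A^6 + 71*A^2 + 137*A^-2 + 71*A^-6 + 10*A^-10
  A^-4 * (18*d + 10*d^3) = -10*A^2 - 48*A^-2 - 48*A^-6 - 10*A^-10
  A^-6 * (8*d^2) = 8*A^-2 + 16*A^-6 + 8*A^-10
  A^-8 * (d^3) = -A^-2 - 3*A^-6 - 3*A^-10 - A^-14
Summing the groups: <K> = -A^18 + A^14 - 2*A^10 + 3*A^6 - 2*A^2 + 3*A^-2 - A^-6 + A^-10 - A^-14
Normalise by the writhe: (-A^3)^(-w) = (-A^3)^(2) = A^6, so f(A) = A^6 * <K> = -A^24 + A^20 - 2*A^16 + 3*A^12 - 2*A^8 + 3*A^4 - 1 + A^-4 - A^-8.
Substitute A = t^(-1/4), i.e. A^e → t^(-e/4): V(t) = -t^2 + t - 1 + 3*t^-1 - 2*t^-2 + 3*t^-3 - 2*t^-4 + t^-5 - t^-6

Answer: -t^2 + t - 1 + 3*t^-1 - 2*t^-2 + 3*t^-3 - 2*t^-4 + t^-5 - t^-6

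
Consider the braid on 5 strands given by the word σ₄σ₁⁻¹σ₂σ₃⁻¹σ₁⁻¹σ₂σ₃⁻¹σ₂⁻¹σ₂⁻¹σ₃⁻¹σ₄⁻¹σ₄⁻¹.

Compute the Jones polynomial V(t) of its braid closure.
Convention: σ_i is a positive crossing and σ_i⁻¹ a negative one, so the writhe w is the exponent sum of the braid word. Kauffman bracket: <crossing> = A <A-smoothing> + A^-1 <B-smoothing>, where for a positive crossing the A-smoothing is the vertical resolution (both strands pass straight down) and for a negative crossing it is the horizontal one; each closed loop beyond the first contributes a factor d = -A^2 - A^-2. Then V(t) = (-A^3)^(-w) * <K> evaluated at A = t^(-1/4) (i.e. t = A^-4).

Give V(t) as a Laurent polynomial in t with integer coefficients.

The presented braid s4 s1^-1 s2 s3^-1 s1^-1 s2 s3^-1 s2^-1 s2^-1 s3^-1 s4^-1 s4^-1 on 5 strands reduces by inverse Markov moves (closure unchanged at each step):
  Deconjugate: the word is γ·β·γ⁻¹ with γ = s4 (prefix) and γ⁻¹ = s4^-1 (suffix); strip both.
  Destabilize: the word has the form β·s4^-1 where s4^-1 occurs only as the final letter (β ∈ B_4); drop it and the last strand → 4 strands.
Reduced to β = s1^-1 s2 s3^-1 s1^-1 s2 s3^-1 s2^-1 s2^-1 s3^-1 on 4 strands, 9 crossings.
Compute on β:
Braid: s1^-1 s2 s3^-1 s1^-1 s2 s3^-1 s2^-1 s2^-1 s3^-1 on 4 strands, 9 crossings.
Writhe w = (#positive) - (#negative) = 2 - 7 = -5.
Computing the Kauffman bracket via state sum. There are 2^9 = 512 states.
Smooth each crossing (0=||, 1=⌣⌢); contribution A^(Σ sign_k(1-2s_k)) * d^(L-1).
Tabulate the states by total A-exponent and number of loops L (A-exp: L × count):
  A^9: L=5 ×1
  A^7: L=4 ×9
  A^5: L=3 ×33, L=5 ×3
  A^3: L=2 ×59, L=4 ×25
  A^1: L=1 ×42, L=3 ×80, L=5 ×4
  A^-1: L=2 ×93, L=4 ×33
  A^-3: L=1 ×19, L=3 ×58, L=5 ×7
  A^-5: L=2 ×19, L=4 ×16, L=6 ×1
  A^-7: L=3 ×7, L=5 ×2
  A^-9: L=4 ×1
Each group contributes A^e * Σ count * d^(L-1):
Powers of d = -A^2 - A^-2: d^2 = A^4 + 2 + A^-4; d^3 = -A^6 - 3*A^2 - 3*A^-2 - A^-6; d^4 = A^8 + 4*A^4 + 6 + 4*A^-4 + A^-8; d^5 = -A^10 - 5*A^6 - 10*A^2 - 10*A^-2 - 5*A^-6 - A^-10.
  A^9 * (d^4) = A^17 + 4*A^13 + 6*A^9 + 4*A^5 + A
  A^7 * (9*d^3) = -9*A^13 - 27*A^9 - 27*A^5 - 9*A
  A^5 * (33*d^2 + 3*d^4) = 3*A^13 + 45*A^9 + 84*A^5 + 45*A + 3*A^-3
  A^3 * (59*d + 25*d^3) = -25*A^9 - 134*A^5 - 134*A - 25*A^-3
  A^1 * (42 + 80*d^2 + 4*d^4) = 4*A^9 + 96*A^5 + 226*A + 96*A^-3 + 4*A^-7
  A^-1 * (93*d + 33*d^3) = -33*A^5 - 192*A - 192*A^-3 - 33*A^-7
  A^-3 * (19 + 58*d^2 + 7*d^4) = 7*A^5 + 86*A + 177*A^-3 + 86*A^-7 + 7*A^-11
  A^-5 * (19*d + 16*d^3 + d^5) = -A^5 - 21*A - 77*A^-3 - 77*A^-7 - 21*A^-11 - A^-15
  A^-7 * (7*d^2 + 2*d^4) = 2*A + 15*A^-3 + 26*A^-7 + 15*A^-11 + 2*A^-15
  A^-9 * (d^3) = -A^-3 - 3*A^-7 - 3*A^-11 - A^-15
Summing the groups: <K> = A^17 - 2*A^13 + 3*A^9 - 4*A^5 + 4*A - 4*A^-3 + 3*A^-7 - 2*A^-11
Normalise by the writhe: (-A^3)^(-w) = (-A^3)^(5) = -A^15, so f(A) = -A^15 * <K> = -A^32 + 2*A^28 - 3*A^24 + 4*A^20 - 4*A^16 + 4*A^12 - 3*A^8 + 2*A^4.
Substitute A = t^(-1/4), i.e. A^e → t^(-e/4): V(t) = 2*t^-1 - 3*t^-2 + 4*t^-3 - 4*t^-4 + 4*t^-5 - 3*t^-6 + 2*t^-7 - t^-8

Answer: 2*t^-1 - 3*t^-2 + 4*t^-3 - 4*t^-4 + 4*t^-5 - 3*t^-6 + 2*t^-7 - t^-8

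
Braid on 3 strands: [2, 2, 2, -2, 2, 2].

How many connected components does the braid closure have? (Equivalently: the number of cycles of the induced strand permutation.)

3

Derivation:
Track the strand permutation on 3 strands, starting from identity.
  step 1: s2 swaps positions 2,3 -> [1 3 2]
  step 2: s2 swaps positions 2,3 -> [1 2 3]
  step 3: s2 swaps positions 2,3 -> [1 3 2]
  step 4: s2^-1 swaps positions 2,3 -> [1 2 3]
  step 5: s2 swaps positions 2,3 -> [1 3 2]
  step 6: s2 swaps positions 2,3 -> [1 2 3]
Final permutation (position -> original strand): [1 2 3]
Closure components = cycle count of this permutation = 3.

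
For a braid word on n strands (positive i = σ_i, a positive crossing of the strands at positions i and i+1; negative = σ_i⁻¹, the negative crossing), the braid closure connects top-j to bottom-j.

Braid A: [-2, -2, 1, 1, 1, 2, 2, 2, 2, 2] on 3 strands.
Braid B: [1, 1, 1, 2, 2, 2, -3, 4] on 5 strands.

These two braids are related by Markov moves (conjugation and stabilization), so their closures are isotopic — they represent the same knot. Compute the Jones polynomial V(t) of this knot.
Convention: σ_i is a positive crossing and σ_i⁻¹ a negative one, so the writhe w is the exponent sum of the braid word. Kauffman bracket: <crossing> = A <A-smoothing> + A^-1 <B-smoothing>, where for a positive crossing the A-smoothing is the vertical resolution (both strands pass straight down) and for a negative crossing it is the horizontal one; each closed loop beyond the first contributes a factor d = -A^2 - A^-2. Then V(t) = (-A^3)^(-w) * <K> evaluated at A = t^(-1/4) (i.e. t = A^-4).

Markov-equivalent braids have isotopic closures, hence identical knot invariants. Strip the Markov moves from each word to reach a common short braid β, then compute V(t) once on β.
Braid A: s2^-1 s2^-1 s1 s1 s1 s2 s2 s2 s2 s2 on 3 strands reduces by inverse Markov moves (closure unchanged at each step):
  Deconjugate: the word is γ·β·γ⁻¹ with γ = s2^-1 s2^-1 (prefix) and γ⁻¹ = s2 s2 (suffix); strip both.
Reduced to β = s1 s1 s1 s2 s2 s2 on 3 strands, 6 crossings.
Braid B: s1 s1 s1 s2 s2 s2 s3^-1 s4 on 5 strands reduces by inverse Markov moves (closure unchanged at each step):
  Destabilize: the word has the form β·s4 where s4 occurs only as the final letter (β ∈ B_4); drop it and the last strand → 4 strands.
  Destabilize: the word has the form β·s3^-1 where s3^-1 occurs only as the final letter (β ∈ B_3); drop it and the last strand → 3 strands.
Reduced to β = s1 s1 s1 s2 s2 s2 on 3 strands, 6 crossings.
Both give the same β = s1 s1 s1 s2 s2 s2 on 3 strands, so one state sum suffices:
Braid: s1 s1 s1 s2 s2 s2 on 3 strands, 6 crossings.
Writhe w = (#positive) - (#negative) = 6 - 0 = 6.
State-sum expansion of <K>. There are 2^6 = 64 states.
Smooth each crossing (0=||, 1=⌣⌢); contribution A^(Σ sign_k(1-2s_k)) * d^(L-1).
Tabulate the states by total A-exponent and number of loops L (A-exp: L × count):
  A^6: L=3 ×1
  A^4: L=2 ×6
  A^2: L=1 ×9, L=3 ×6
  A^0: L=2 ×18, L=4 ×2
  A^-2: L=3 ×15
  A^-4: L=4 ×6
  A^-6: L=5 ×1
Each group contributes A^e * Σ count * d^(L-1):
Powers of d = -A^2 - A^-2: d^2 = A^4 + 2 + A^-4; d^3 = -A^6 - 3*A^2 - 3*A^-2 - A^-6; d^4 = A^8 + 4*A^4 + 6 + 4*A^-4 + A^-8.
  A^6 * (d^2) = A^10 + 2*A^6 + A^2
  A^4 * (6*d) = -6*A^6 - 6*A^2
  A^2 * (9 + 6*d^2) = 6*A^6 + 21*A^2 + 6*A^-2
  A^0 * (18*d + 2*d^3) = -2*A^6 - 24*A^2 - 24*A^-2 - 2*A^-6
  A^-2 * (15*d^2) = 15*A^2 + 30*A^-2 + 15*A^-6
  A^-4 * (6*d^3) = -6*A^2 - 18*A^-2 - 18*A^-6 - 6*A^-10
  A^-6 * (d^4) = A^2 + 4*A^-2 + 6*A^-6 + 4*A^-10 + A^-14
Summing the groups: <K> = A^10 + 2*A^2 - 2*A^-2 + A^-6 - 2*A^-10 + A^-14
Normalise by the writhe: (-A^3)^(-w) = (-A^3)^(-6) = A^-18, so f(A) = A^-18 * <K> = A^-8 + 2*A^-16 - 2*A^-20 + A^-24 - 2*A^-28 + A^-32.
Substitute A = t^(-1/4), i.e. A^e → t^(-e/4): V(t) = t^8 - 2*t^7 + t^6 - 2*t^5 + 2*t^4 + t^2

Answer: t^8 - 2*t^7 + t^6 - 2*t^5 + 2*t^4 + t^2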